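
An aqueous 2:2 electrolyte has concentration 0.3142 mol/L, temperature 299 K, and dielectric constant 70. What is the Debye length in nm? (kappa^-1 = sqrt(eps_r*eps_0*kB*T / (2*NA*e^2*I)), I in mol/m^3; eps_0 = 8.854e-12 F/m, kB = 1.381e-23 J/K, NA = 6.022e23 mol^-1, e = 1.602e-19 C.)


Ionic strength I = 0.3142 * 2^2 * 1000 = 1256.8 mol/m^3
kappa^-1 = sqrt(70 * 8.854e-12 * 1.381e-23 * 299 / (2 * 6.022e23 * (1.602e-19)^2 * 1256.8))
kappa^-1 = 0.257 nm

0.257


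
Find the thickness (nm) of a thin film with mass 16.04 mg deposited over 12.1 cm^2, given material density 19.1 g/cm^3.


Convert: m = 16.04 mg = 1.6040e-05 kg, A = 12.1 cm^2 = 1.2100e-03 m^2, rho = 19.1 g/cm^3 = 19100 kg/m^3
t = m / (A * rho)
t = 1.6040e-05 / (1.2100e-03 * 19100)
t = 6.9404e-07 m = 694.0 nm

694.0


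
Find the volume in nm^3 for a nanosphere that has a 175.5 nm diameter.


Radius r = 175.5/2 = 87.75 nm
Volume V = (4/3) * pi * r^3
V = (4/3) * pi * (87.75)^3
V = 2830283.79 nm^3

2830283.79


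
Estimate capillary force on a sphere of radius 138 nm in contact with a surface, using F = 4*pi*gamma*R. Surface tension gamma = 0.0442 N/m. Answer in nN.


Convert radius: R = 138 nm = 1.38e-07 m
F = 4 * pi * gamma * R
F = 4 * pi * 0.0442 * 1.38e-07
F = 7.66498e-08 N = 76.6498 nN

76.6498


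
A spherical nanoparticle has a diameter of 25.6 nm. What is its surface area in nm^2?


Radius r = 25.6/2 = 12.8 nm
Surface area SA = 4 * pi * r^2
SA = 4 * pi * (12.8)^2
SA = 2058.87 nm^2

2058.87


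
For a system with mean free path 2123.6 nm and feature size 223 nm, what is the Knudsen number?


Knudsen number Kn = lambda / L
Kn = 2123.6 / 223
Kn = 9.5229

9.5229


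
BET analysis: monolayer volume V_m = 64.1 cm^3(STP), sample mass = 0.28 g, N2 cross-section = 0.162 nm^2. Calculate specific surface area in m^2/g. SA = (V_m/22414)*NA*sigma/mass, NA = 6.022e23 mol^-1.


Number of moles in monolayer = V_m / 22414 = 64.1 / 22414 = 0.00285982
Number of molecules = moles * NA = 0.00285982 * 6.022e23
SA = molecules * sigma / mass
SA = (64.1 / 22414) * 6.022e23 * 0.162e-18 / 0.28
SA = 996.4 m^2/g

996.4


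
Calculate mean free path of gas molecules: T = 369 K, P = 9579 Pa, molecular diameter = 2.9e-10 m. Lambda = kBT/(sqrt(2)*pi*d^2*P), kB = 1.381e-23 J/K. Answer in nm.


Mean free path: lambda = kB*T / (sqrt(2) * pi * d^2 * P)
lambda = 1.381e-23 * 369 / (sqrt(2) * pi * (2.9e-10)^2 * 9579)
lambda = 1.42377e-06 m
lambda = 1423.77 nm

1423.77


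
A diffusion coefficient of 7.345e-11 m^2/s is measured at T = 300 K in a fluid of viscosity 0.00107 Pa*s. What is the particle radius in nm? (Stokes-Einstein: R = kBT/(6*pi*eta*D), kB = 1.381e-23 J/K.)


Stokes-Einstein: R = kB*T / (6*pi*eta*D)
R = 1.381e-23 * 300 / (6 * pi * 0.00107 * 7.345e-11)
R = 2.79665e-09 m = 2.8 nm

2.8


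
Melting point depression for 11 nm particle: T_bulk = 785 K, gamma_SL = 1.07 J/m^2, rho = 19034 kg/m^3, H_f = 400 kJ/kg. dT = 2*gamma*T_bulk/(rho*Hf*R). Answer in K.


Radius R = 11/2 = 5.5 nm = 5.5e-09 m
Convert H_f = 400 kJ/kg = 400000 J/kg
dT = 2 * gamma_SL * T_bulk / (rho * H_f * R)
dT = 2 * 1.07 * 785 / (19034 * 400000 * 5.5e-09)
dT = 40.1 K

40.1


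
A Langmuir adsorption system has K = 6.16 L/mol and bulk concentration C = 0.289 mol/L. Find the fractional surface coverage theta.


Langmuir isotherm: theta = K*C / (1 + K*C)
K*C = 6.16 * 0.289 = 1.78024
theta = 1.78024 / (1 + 1.78024) = 1.78024 / 2.78024
theta = 0.6403

0.6403


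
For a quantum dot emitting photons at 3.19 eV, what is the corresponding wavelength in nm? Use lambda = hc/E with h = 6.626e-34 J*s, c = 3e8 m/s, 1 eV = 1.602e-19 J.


Convert energy: E = 3.19 eV = 3.19 * 1.602e-19 = 5.11038e-19 J
lambda = h*c / E = 6.626e-34 * 3e8 / 5.11038e-19
lambda = 3.88973e-07 m = 389.0 nm

389.0


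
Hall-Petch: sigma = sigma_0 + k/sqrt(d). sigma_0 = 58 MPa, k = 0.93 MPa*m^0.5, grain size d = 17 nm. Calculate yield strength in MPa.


d = 17 nm = 1.7e-08 m
sqrt(d) = 0.000130384
Hall-Petch contribution = k / sqrt(d) = 0.93 / 0.000130384 = 7132.8 MPa
sigma = sigma_0 + k/sqrt(d) = 58 + 7132.8 = 7190.8 MPa

7190.8


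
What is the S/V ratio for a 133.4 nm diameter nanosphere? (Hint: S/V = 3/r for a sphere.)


Radius r = 133.4/2 = 66.7 nm
S/V = 3 / r = 3 / 66.7
S/V = 0.045 nm^-1

0.045


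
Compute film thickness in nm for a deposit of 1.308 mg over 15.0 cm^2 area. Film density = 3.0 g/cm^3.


Convert: m = 1.308 mg = 1.3080e-06 kg, A = 15.0 cm^2 = 1.5000e-03 m^2, rho = 3.0 g/cm^3 = 3000 kg/m^3
t = m / (A * rho)
t = 1.3080e-06 / (1.5000e-03 * 3000)
t = 2.9067e-07 m = 290.7 nm

290.7


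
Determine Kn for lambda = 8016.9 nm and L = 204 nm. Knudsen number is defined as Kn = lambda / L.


Knudsen number Kn = lambda / L
Kn = 8016.9 / 204
Kn = 39.2985

39.2985


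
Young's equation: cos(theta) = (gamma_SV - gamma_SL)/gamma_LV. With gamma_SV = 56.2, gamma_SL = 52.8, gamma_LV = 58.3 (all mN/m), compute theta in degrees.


cos(theta) = (gamma_SV - gamma_SL) / gamma_LV
cos(theta) = (56.2 - 52.8) / 58.3
cos(theta) = 0.058319
theta = arccos(0.058319) = 86.66 degrees

86.66


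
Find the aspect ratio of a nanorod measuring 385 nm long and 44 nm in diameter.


Aspect ratio AR = length / diameter
AR = 385 / 44
AR = 8.75

8.75


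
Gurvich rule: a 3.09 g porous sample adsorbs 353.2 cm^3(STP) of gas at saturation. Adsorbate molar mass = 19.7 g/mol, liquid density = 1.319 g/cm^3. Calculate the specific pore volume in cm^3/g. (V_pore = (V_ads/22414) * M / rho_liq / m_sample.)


Moles adsorbed n = V_ads / 22414 = 353.2 / 22414 = 1.575801e-02 mol
Liquid volume V_liq = n * M / rho_liq = 1.575801e-02 * 19.7 / 1.319 = 0.23535 cm^3
Specific pore volume V_pore = V_liq / m_sample = 0.23535 / 3.09
V_pore = 0.0762 cm^3/g

0.0762


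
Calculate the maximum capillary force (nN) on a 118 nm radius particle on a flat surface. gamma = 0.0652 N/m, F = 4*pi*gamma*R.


Convert radius: R = 118 nm = 1.18e-07 m
F = 4 * pi * gamma * R
F = 4 * pi * 0.0652 * 1.18e-07
F = 9.66806e-08 N = 96.6806 nN

96.6806


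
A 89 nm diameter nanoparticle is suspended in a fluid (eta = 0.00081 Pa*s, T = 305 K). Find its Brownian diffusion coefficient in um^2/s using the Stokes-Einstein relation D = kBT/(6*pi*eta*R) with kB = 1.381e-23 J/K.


Radius R = 89/2 = 44.5 nm = 4.45e-08 m
D = kB*T / (6*pi*eta*R)
D = 1.381e-23 * 305 / (6 * pi * 0.00081 * 4.45e-08)
D = 6.19937e-12 m^2/s = 6.199 um^2/s

6.199


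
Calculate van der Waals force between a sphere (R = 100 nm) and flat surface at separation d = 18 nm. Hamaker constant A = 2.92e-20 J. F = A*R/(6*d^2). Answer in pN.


Convert to SI: R = 100 nm = 1e-07 m, d = 18 nm = 1.8e-08 m
F = A * R / (6 * d^2)
F = 2.92e-20 * 1e-07 / (6 * (1.8e-08)^2)
F = 1.50206e-12 N = 1.502 pN

1.502


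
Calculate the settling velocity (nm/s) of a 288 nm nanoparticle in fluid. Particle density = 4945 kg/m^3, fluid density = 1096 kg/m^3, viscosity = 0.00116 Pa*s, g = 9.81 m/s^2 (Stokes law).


Radius R = 288/2 nm = 1.44e-07 m
Density difference = 4945 - 1096 = 3849 kg/m^3
v = 2 * R^2 * (rho_p - rho_f) * g / (9 * eta)
v = 2 * (1.44e-07)^2 * 3849 * 9.81 / (9 * 0.00116)
v = 1.49993e-07 m/s = 149.9931 nm/s

149.9931


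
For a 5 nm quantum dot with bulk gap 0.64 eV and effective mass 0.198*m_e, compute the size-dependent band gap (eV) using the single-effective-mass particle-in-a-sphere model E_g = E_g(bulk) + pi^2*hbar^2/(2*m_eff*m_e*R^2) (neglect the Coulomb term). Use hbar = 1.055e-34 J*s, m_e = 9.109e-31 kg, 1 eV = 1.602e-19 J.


Radius R = 5/2 nm = 2.5e-09 m
Confinement energy dE = pi^2 * hbar^2 / (2 * m_eff * m_e * R^2)
dE = pi^2 * (1.055e-34)^2 / (2 * 0.198 * 9.109e-31 * (2.5e-09)^2) J, divided by 1.602e-19 J/eV
dE = 0.3042 eV
Total band gap = E_g(bulk) + dE = 0.64 + 0.3042 = 0.9442 eV

0.9442


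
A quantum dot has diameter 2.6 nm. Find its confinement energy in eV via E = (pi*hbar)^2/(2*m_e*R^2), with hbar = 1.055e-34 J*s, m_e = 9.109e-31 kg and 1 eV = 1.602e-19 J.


Radius R = 2.6/2 = 1.3 nm = 1.3e-09 m
E = (pi * 1.055e-34)^2 / (2 * 9.109e-31 * (1.3e-09)^2)
E(J) = 3.56794e-20
E = E(J) / 1.602e-19 = 0.2227 eV

0.2227


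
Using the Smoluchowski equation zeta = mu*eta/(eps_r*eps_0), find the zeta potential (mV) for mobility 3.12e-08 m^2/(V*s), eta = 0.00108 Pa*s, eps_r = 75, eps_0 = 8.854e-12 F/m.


Smoluchowski equation: zeta = mu * eta / (eps_r * eps_0)
zeta = 3.12e-08 * 0.00108 / (75 * 8.854e-12)
zeta = 0.050743 V = 50.74 mV

50.74


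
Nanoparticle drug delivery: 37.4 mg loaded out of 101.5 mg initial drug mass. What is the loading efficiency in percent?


Drug loading efficiency = (drug loaded / drug initial) * 100
DLE = 37.4 / 101.5 * 100
DLE = 0.3685 * 100
DLE = 36.85%

36.85


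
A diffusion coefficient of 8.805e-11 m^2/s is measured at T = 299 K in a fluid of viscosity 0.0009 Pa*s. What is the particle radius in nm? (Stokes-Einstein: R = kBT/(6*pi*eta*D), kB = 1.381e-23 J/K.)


Stokes-Einstein: R = kB*T / (6*pi*eta*D)
R = 1.381e-23 * 299 / (6 * pi * 0.0009 * 8.805e-11)
R = 2.76434e-09 m = 2.76 nm

2.76


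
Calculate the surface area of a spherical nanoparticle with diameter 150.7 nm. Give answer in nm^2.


Radius r = 150.7/2 = 75.35 nm
Surface area SA = 4 * pi * r^2
SA = 4 * pi * (75.35)^2
SA = 71347.11 nm^2

71347.11


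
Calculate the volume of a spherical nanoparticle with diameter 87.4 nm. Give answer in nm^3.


Radius r = 87.4/2 = 43.7 nm
Volume V = (4/3) * pi * r^3
V = (4/3) * pi * (43.7)^3
V = 349569.01 nm^3

349569.01


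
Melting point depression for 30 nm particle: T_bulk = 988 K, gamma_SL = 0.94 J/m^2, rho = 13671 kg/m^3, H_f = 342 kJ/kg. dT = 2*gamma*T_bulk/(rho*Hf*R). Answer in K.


Radius R = 30/2 = 15 nm = 1.5e-08 m
Convert H_f = 342 kJ/kg = 342000 J/kg
dT = 2 * gamma_SL * T_bulk / (rho * H_f * R)
dT = 2 * 0.94 * 988 / (13671 * 342000 * 1.5e-08)
dT = 26.5 K

26.5


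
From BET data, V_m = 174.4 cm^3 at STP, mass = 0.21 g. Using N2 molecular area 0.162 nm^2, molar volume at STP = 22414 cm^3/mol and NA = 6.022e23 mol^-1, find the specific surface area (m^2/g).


Number of moles in monolayer = V_m / 22414 = 174.4 / 22414 = 0.00778085
Number of molecules = moles * NA = 0.00778085 * 6.022e23
SA = molecules * sigma / mass
SA = (174.4 / 22414) * 6.022e23 * 0.162e-18 / 0.21
SA = 3614.6 m^2/g

3614.6


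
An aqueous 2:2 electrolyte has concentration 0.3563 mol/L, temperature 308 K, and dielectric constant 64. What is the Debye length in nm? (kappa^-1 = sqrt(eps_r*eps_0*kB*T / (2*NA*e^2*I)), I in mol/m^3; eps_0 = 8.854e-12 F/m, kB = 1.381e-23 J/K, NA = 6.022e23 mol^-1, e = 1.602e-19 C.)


Ionic strength I = 0.3563 * 2^2 * 1000 = 1425.2 mol/m^3
kappa^-1 = sqrt(64 * 8.854e-12 * 1.381e-23 * 308 / (2 * 6.022e23 * (1.602e-19)^2 * 1425.2))
kappa^-1 = 0.234 nm

0.234


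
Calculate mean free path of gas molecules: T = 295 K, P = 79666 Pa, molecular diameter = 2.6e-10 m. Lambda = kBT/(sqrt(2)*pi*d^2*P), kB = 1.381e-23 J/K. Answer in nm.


Mean free path: lambda = kB*T / (sqrt(2) * pi * d^2 * P)
lambda = 1.381e-23 * 295 / (sqrt(2) * pi * (2.6e-10)^2 * 79666)
lambda = 1.70267e-07 m
lambda = 170.27 nm

170.27


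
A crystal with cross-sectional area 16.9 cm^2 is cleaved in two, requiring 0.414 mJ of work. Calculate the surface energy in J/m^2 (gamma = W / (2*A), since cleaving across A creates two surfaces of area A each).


Convert: A = 16.9 cm^2 = 0.00169 m^2, W = 0.414 mJ = 0.000414 J
Cleaving exposes two faces of area A, so total new surface = 2*A and gamma = W / (2*A)
gamma = 0.000414 / (2 * 0.00169)
gamma = 0.122 J/m^2

0.122


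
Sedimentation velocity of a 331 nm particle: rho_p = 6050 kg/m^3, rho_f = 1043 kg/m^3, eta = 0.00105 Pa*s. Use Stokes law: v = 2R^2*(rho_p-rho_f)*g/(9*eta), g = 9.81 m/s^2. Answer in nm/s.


Radius R = 331/2 nm = 1.655e-07 m
Density difference = 6050 - 1043 = 5007 kg/m^3
v = 2 * R^2 * (rho_p - rho_f) * g / (9 * eta)
v = 2 * (1.655e-07)^2 * 5007 * 9.81 / (9 * 0.00105)
v = 2.84735e-07 m/s = 284.735 nm/s

284.735


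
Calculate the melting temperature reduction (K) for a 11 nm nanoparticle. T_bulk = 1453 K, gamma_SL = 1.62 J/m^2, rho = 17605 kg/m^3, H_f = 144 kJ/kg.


Radius R = 11/2 = 5.5 nm = 5.5e-09 m
Convert H_f = 144 kJ/kg = 144000 J/kg
dT = 2 * gamma_SL * T_bulk / (rho * H_f * R)
dT = 2 * 1.62 * 1453 / (17605 * 144000 * 5.5e-09)
dT = 337.6 K

337.6


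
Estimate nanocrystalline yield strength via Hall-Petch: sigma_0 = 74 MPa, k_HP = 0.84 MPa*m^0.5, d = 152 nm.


d = 152 nm = 1.52e-07 m
sqrt(d) = 0.0003898718
Hall-Petch contribution = k / sqrt(d) = 0.84 / 0.0003898718 = 2154.6 MPa
sigma = sigma_0 + k/sqrt(d) = 74 + 2154.6 = 2228.6 MPa

2228.6


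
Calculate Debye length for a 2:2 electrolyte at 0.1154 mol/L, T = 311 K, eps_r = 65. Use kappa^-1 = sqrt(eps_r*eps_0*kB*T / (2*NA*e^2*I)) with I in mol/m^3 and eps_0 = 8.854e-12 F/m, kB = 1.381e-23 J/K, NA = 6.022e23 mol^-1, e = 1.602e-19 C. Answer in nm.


Ionic strength I = 0.1154 * 2^2 * 1000 = 461.6 mol/m^3
kappa^-1 = sqrt(65 * 8.854e-12 * 1.381e-23 * 311 / (2 * 6.022e23 * (1.602e-19)^2 * 461.6))
kappa^-1 = 0.416 nm

0.416


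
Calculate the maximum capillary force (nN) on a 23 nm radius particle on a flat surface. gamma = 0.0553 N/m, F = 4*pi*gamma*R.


Convert radius: R = 23 nm = 2.3e-08 m
F = 4 * pi * gamma * R
F = 4 * pi * 0.0553 * 2.3e-08
F = 1.59832e-08 N = 15.9832 nN

15.9832


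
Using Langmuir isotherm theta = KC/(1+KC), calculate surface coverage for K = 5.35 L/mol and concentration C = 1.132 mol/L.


Langmuir isotherm: theta = K*C / (1 + K*C)
K*C = 5.35 * 1.132 = 6.0562
theta = 6.0562 / (1 + 6.0562) = 6.0562 / 7.0562
theta = 0.8583

0.8583


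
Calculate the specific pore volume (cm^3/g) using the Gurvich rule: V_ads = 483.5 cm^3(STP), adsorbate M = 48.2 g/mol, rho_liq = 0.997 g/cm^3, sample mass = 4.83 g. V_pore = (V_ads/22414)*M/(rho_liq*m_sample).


Moles adsorbed n = V_ads / 22414 = 483.5 / 22414 = 2.157134e-02 mol
Liquid volume V_liq = n * M / rho_liq = 2.157134e-02 * 48.2 / 0.997 = 1.04287 cm^3
Specific pore volume V_pore = V_liq / m_sample = 1.04287 / 4.83
V_pore = 0.2159 cm^3/g

0.2159


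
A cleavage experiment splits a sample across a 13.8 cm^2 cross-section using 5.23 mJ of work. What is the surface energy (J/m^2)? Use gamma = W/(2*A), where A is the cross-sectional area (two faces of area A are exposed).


Convert: A = 13.8 cm^2 = 0.00138 m^2, W = 5.23 mJ = 0.00523 J
Cleaving exposes two faces of area A, so total new surface = 2*A and gamma = W / (2*A)
gamma = 0.00523 / (2 * 0.00138)
gamma = 1.895 J/m^2

1.895


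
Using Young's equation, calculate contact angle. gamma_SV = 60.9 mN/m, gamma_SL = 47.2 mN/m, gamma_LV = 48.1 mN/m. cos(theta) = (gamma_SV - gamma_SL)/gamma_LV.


cos(theta) = (gamma_SV - gamma_SL) / gamma_LV
cos(theta) = (60.9 - 47.2) / 48.1
cos(theta) = 0.284823
theta = arccos(0.284823) = 73.45 degrees

73.45


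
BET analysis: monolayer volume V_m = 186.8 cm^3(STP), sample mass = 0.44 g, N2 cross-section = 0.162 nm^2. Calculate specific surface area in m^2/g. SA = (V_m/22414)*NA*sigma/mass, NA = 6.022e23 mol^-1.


Number of moles in monolayer = V_m / 22414 = 186.8 / 22414 = 0.00833408
Number of molecules = moles * NA = 0.00833408 * 6.022e23
SA = molecules * sigma / mass
SA = (186.8 / 22414) * 6.022e23 * 0.162e-18 / 0.44
SA = 1847.8 m^2/g

1847.8


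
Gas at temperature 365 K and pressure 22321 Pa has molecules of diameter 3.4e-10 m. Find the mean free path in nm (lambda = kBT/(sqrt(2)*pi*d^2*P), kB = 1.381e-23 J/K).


Mean free path: lambda = kB*T / (sqrt(2) * pi * d^2 * P)
lambda = 1.381e-23 * 365 / (sqrt(2) * pi * (3.4e-10)^2 * 22321)
lambda = 4.39694e-07 m
lambda = 439.69 nm

439.69


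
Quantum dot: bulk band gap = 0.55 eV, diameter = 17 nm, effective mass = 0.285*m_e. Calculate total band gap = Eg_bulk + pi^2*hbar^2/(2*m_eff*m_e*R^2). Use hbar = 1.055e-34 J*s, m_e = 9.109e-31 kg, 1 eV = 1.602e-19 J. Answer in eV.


Radius R = 17/2 nm = 8.5e-09 m
Confinement energy dE = pi^2 * hbar^2 / (2 * m_eff * m_e * R^2)
dE = pi^2 * (1.055e-34)^2 / (2 * 0.285 * 9.109e-31 * (8.5e-09)^2) J, divided by 1.602e-19 J/eV
dE = 0.0183 eV
Total band gap = E_g(bulk) + dE = 0.55 + 0.0183 = 0.5683 eV

0.5683


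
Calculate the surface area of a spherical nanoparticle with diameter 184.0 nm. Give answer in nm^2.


Radius r = 184.0/2 = 92 nm
Surface area SA = 4 * pi * r^2
SA = 4 * pi * (92)^2
SA = 106361.76 nm^2

106361.76


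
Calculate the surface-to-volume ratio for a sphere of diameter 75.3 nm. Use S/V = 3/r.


Radius r = 75.3/2 = 37.65 nm
S/V = 3 / r = 3 / 37.65
S/V = 0.0797 nm^-1

0.0797


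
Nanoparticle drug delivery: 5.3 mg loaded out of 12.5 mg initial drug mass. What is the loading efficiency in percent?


Drug loading efficiency = (drug loaded / drug initial) * 100
DLE = 5.3 / 12.5 * 100
DLE = 0.424 * 100
DLE = 42.4%

42.4


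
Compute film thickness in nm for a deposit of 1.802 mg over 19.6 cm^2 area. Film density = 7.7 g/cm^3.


Convert: m = 1.802 mg = 1.8020e-06 kg, A = 19.6 cm^2 = 1.9600e-03 m^2, rho = 7.7 g/cm^3 = 7700 kg/m^3
t = m / (A * rho)
t = 1.8020e-06 / (1.9600e-03 * 7700)
t = 1.1940e-07 m = 119.4 nm

119.4


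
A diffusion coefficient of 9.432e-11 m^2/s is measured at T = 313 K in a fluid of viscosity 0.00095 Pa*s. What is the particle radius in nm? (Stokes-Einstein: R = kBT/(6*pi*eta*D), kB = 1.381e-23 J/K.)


Stokes-Einstein: R = kB*T / (6*pi*eta*D)
R = 1.381e-23 * 313 / (6 * pi * 0.00095 * 9.432e-11)
R = 2.55923e-09 m = 2.56 nm

2.56


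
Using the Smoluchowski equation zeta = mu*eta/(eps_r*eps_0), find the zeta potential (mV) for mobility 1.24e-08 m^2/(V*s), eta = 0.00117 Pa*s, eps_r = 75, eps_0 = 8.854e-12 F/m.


Smoluchowski equation: zeta = mu * eta / (eps_r * eps_0)
zeta = 1.24e-08 * 0.00117 / (75 * 8.854e-12)
zeta = 0.021848 V = 21.85 mV

21.85


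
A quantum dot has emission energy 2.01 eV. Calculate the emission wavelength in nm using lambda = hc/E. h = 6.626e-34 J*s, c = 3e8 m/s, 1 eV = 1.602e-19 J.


Convert energy: E = 2.01 eV = 2.01 * 1.602e-19 = 3.22002e-19 J
lambda = h*c / E = 6.626e-34 * 3e8 / 3.22002e-19
lambda = 6.17325e-07 m = 617.3 nm

617.3


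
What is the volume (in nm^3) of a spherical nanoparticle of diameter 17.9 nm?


Radius r = 17.9/2 = 8.95 nm
Volume V = (4/3) * pi * r^3
V = (4/3) * pi * (8.95)^3
V = 3003.02 nm^3

3003.02


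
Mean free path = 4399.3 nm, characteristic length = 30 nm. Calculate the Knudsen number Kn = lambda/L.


Knudsen number Kn = lambda / L
Kn = 4399.3 / 30
Kn = 146.6433

146.6433


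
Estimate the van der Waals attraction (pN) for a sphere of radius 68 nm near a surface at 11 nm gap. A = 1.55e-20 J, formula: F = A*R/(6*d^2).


Convert to SI: R = 68 nm = 6.8e-08 m, d = 11 nm = 1.1e-08 m
F = A * R / (6 * d^2)
F = 1.55e-20 * 6.8e-08 / (6 * (1.1e-08)^2)
F = 1.45179e-12 N = 1.452 pN

1.452


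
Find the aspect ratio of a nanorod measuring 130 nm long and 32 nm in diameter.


Aspect ratio AR = length / diameter
AR = 130 / 32
AR = 4.06

4.06


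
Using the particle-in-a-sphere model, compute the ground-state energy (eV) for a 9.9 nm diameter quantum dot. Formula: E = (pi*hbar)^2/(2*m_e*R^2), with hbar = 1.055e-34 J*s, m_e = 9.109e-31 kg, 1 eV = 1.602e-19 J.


Radius R = 9.9/2 = 4.95 nm = 4.95e-09 m
E = (pi * 1.055e-34)^2 / (2 * 9.109e-31 * (4.95e-09)^2)
E(J) = 2.4609e-21
E = E(J) / 1.602e-19 = 0.0154 eV

0.0154


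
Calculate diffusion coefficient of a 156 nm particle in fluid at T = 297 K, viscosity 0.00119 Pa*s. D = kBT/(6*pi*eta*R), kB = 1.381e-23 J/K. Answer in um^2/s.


Radius R = 156/2 = 78 nm = 7.8e-08 m
D = kB*T / (6*pi*eta*R)
D = 1.381e-23 * 297 / (6 * pi * 0.00119 * 7.8e-08)
D = 2.34427e-12 m^2/s = 2.344 um^2/s

2.344


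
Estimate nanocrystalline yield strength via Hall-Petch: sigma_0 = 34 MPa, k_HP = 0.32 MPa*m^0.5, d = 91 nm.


d = 91 nm = 9.1e-08 m
sqrt(d) = 0.0003016621
Hall-Petch contribution = k / sqrt(d) = 0.32 / 0.0003016621 = 1060.8 MPa
sigma = sigma_0 + k/sqrt(d) = 34 + 1060.8 = 1094.8 MPa

1094.8


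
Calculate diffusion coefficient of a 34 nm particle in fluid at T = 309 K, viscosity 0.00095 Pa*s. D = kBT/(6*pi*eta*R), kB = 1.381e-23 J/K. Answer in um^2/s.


Radius R = 34/2 = 17 nm = 1.7e-08 m
D = kB*T / (6*pi*eta*R)
D = 1.381e-23 * 309 / (6 * pi * 0.00095 * 1.7e-08)
D = 1.40178e-11 m^2/s = 14.018 um^2/s

14.018


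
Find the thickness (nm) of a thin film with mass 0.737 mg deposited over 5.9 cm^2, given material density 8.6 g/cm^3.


Convert: m = 0.737 mg = 7.3700e-07 kg, A = 5.9 cm^2 = 5.9000e-04 m^2, rho = 8.6 g/cm^3 = 8600 kg/m^3
t = m / (A * rho)
t = 7.3700e-07 / (5.9000e-04 * 8600)
t = 1.4525e-07 m = 145.3 nm

145.3


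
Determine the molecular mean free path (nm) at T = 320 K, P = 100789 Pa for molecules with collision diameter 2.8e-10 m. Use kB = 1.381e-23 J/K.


Mean free path: lambda = kB*T / (sqrt(2) * pi * d^2 * P)
lambda = 1.381e-23 * 320 / (sqrt(2) * pi * (2.8e-10)^2 * 100789)
lambda = 1.25878e-07 m
lambda = 125.88 nm

125.88


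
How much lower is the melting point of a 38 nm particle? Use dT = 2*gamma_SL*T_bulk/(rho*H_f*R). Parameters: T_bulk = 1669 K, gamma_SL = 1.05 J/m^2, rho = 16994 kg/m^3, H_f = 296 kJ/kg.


Radius R = 38/2 = 19 nm = 1.9e-08 m
Convert H_f = 296 kJ/kg = 296000 J/kg
dT = 2 * gamma_SL * T_bulk / (rho * H_f * R)
dT = 2 * 1.05 * 1669 / (16994 * 296000 * 1.9e-08)
dT = 36.7 K

36.7


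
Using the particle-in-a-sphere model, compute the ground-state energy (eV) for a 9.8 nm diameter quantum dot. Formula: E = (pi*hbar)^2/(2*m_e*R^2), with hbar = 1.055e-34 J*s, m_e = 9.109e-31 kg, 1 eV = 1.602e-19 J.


Radius R = 9.8/2 = 4.9 nm = 4.9e-09 m
E = (pi * 1.055e-34)^2 / (2 * 9.109e-31 * (4.9e-09)^2)
E(J) = 2.51138e-21
E = E(J) / 1.602e-19 = 0.0157 eV

0.0157


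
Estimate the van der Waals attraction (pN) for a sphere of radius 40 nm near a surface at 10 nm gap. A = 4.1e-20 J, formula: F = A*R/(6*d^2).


Convert to SI: R = 40 nm = 4e-08 m, d = 10 nm = 1e-08 m
F = A * R / (6 * d^2)
F = 4.1e-20 * 4e-08 / (6 * (1e-08)^2)
F = 2.73333e-12 N = 2.733 pN

2.733


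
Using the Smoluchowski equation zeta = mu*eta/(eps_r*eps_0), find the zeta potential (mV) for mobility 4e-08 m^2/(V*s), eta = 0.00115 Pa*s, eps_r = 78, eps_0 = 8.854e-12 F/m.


Smoluchowski equation: zeta = mu * eta / (eps_r * eps_0)
zeta = 4e-08 * 0.00115 / (78 * 8.854e-12)
zeta = 0.066608 V = 66.61 mV

66.61


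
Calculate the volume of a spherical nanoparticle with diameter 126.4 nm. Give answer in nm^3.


Radius r = 126.4/2 = 63.2 nm
Volume V = (4/3) * pi * r^3
V = (4/3) * pi * (63.2)^3
V = 1057401.31 nm^3

1057401.31


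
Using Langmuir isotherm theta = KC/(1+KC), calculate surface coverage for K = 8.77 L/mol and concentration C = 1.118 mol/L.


Langmuir isotherm: theta = K*C / (1 + K*C)
K*C = 8.77 * 1.118 = 9.80486
theta = 9.80486 / (1 + 9.80486) = 9.80486 / 10.80486
theta = 0.9074

0.9074


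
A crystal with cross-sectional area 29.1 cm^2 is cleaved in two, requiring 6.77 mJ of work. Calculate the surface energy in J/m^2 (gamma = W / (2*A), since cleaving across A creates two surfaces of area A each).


Convert: A = 29.1 cm^2 = 0.00291 m^2, W = 6.77 mJ = 0.00677 J
Cleaving exposes two faces of area A, so total new surface = 2*A and gamma = W / (2*A)
gamma = 0.00677 / (2 * 0.00291)
gamma = 1.163 J/m^2

1.163


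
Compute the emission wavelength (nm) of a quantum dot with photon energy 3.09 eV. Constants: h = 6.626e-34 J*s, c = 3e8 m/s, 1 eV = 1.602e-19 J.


Convert energy: E = 3.09 eV = 3.09 * 1.602e-19 = 4.95018e-19 J
lambda = h*c / E = 6.626e-34 * 3e8 / 4.95018e-19
lambda = 4.01561e-07 m = 401.6 nm

401.6


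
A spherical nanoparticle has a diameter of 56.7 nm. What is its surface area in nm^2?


Radius r = 56.7/2 = 28.35 nm
Surface area SA = 4 * pi * r^2
SA = 4 * pi * (28.35)^2
SA = 10099.87 nm^2

10099.87


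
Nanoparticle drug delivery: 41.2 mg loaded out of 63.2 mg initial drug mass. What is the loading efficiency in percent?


Drug loading efficiency = (drug loaded / drug initial) * 100
DLE = 41.2 / 63.2 * 100
DLE = 0.6519 * 100
DLE = 65.19%

65.19


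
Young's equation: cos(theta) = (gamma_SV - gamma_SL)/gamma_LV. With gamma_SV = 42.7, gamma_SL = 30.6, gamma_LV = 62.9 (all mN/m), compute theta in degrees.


cos(theta) = (gamma_SV - gamma_SL) / gamma_LV
cos(theta) = (42.7 - 30.6) / 62.9
cos(theta) = 0.192369
theta = arccos(0.192369) = 78.91 degrees

78.91


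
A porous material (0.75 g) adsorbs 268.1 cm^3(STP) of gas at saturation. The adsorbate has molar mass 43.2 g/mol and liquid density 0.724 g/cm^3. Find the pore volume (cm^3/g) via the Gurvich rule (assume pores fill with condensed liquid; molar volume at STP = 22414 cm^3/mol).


Moles adsorbed n = V_ads / 22414 = 268.1 / 22414 = 1.196127e-02 mol
Liquid volume V_liq = n * M / rho_liq = 1.196127e-02 * 43.2 / 0.724 = 0.71371 cm^3
Specific pore volume V_pore = V_liq / m_sample = 0.71371 / 0.75
V_pore = 0.9516 cm^3/g

0.9516


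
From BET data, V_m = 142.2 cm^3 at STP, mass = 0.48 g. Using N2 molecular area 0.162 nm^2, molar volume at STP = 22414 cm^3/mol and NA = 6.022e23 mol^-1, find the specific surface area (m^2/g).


Number of moles in monolayer = V_m / 22414 = 142.2 / 22414 = 0.00634425
Number of molecules = moles * NA = 0.00634425 * 6.022e23
SA = molecules * sigma / mass
SA = (142.2 / 22414) * 6.022e23 * 0.162e-18 / 0.48
SA = 1289.4 m^2/g

1289.4


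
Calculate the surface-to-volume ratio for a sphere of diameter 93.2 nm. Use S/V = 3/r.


Radius r = 93.2/2 = 46.6 nm
S/V = 3 / r = 3 / 46.6
S/V = 0.0644 nm^-1

0.0644


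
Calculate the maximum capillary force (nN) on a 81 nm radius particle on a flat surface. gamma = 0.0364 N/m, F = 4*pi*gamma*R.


Convert radius: R = 81 nm = 8.1e-08 m
F = 4 * pi * gamma * R
F = 4 * pi * 0.0364 * 8.1e-08
F = 3.70507e-08 N = 37.0507 nN

37.0507


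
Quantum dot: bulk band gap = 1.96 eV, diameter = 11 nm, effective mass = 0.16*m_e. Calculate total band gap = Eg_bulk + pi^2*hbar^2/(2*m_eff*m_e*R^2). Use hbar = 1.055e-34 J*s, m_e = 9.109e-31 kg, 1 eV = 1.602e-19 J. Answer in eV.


Radius R = 11/2 nm = 5.5e-09 m
Confinement energy dE = pi^2 * hbar^2 / (2 * m_eff * m_e * R^2)
dE = pi^2 * (1.055e-34)^2 / (2 * 0.16 * 9.109e-31 * (5.5e-09)^2) J, divided by 1.602e-19 J/eV
dE = 0.0778 eV
Total band gap = E_g(bulk) + dE = 1.96 + 0.0778 = 2.0378 eV

2.0378


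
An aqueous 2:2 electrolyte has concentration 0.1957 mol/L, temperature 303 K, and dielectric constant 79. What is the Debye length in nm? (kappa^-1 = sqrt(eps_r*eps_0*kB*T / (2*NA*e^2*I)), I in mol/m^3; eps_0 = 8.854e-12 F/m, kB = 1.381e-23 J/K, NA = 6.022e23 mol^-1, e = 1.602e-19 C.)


Ionic strength I = 0.1957 * 2^2 * 1000 = 782.8 mol/m^3
kappa^-1 = sqrt(79 * 8.854e-12 * 1.381e-23 * 303 / (2 * 6.022e23 * (1.602e-19)^2 * 782.8))
kappa^-1 = 0.348 nm

0.348


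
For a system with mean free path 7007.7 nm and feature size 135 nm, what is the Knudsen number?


Knudsen number Kn = lambda / L
Kn = 7007.7 / 135
Kn = 51.9089

51.9089


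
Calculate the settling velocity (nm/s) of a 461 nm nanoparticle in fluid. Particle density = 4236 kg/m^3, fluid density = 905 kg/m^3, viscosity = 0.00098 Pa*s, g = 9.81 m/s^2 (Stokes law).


Radius R = 461/2 nm = 2.305e-07 m
Density difference = 4236 - 905 = 3331 kg/m^3
v = 2 * R^2 * (rho_p - rho_f) * g / (9 * eta)
v = 2 * (2.305e-07)^2 * 3331 * 9.81 / (9 * 0.00098)
v = 3.93683e-07 m/s = 393.6832 nm/s

393.6832


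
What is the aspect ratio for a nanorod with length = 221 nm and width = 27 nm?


Aspect ratio AR = length / diameter
AR = 221 / 27
AR = 8.19

8.19


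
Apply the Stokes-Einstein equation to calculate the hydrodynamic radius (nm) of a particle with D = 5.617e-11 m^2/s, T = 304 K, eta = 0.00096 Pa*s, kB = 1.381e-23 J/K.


Stokes-Einstein: R = kB*T / (6*pi*eta*D)
R = 1.381e-23 * 304 / (6 * pi * 0.00096 * 5.617e-11)
R = 4.13038e-09 m = 4.13 nm

4.13


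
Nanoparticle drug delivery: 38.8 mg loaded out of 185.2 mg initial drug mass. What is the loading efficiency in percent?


Drug loading efficiency = (drug loaded / drug initial) * 100
DLE = 38.8 / 185.2 * 100
DLE = 0.2095 * 100
DLE = 20.95%

20.95


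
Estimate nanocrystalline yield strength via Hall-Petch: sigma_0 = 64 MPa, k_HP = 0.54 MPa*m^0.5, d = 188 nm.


d = 188 nm = 1.88e-07 m
sqrt(d) = 0.0004335897
Hall-Petch contribution = k / sqrt(d) = 0.54 / 0.0004335897 = 1245.4 MPa
sigma = sigma_0 + k/sqrt(d) = 64 + 1245.4 = 1309.4 MPa

1309.4


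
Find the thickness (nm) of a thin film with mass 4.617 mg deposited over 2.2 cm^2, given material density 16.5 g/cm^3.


Convert: m = 4.617 mg = 4.6170e-06 kg, A = 2.2 cm^2 = 2.2000e-04 m^2, rho = 16.5 g/cm^3 = 16500 kg/m^3
t = m / (A * rho)
t = 4.6170e-06 / (2.2000e-04 * 16500)
t = 1.2719e-06 m = 1271.9 nm

1271.9


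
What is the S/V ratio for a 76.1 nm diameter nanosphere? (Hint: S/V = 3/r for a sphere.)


Radius r = 76.1/2 = 38.05 nm
S/V = 3 / r = 3 / 38.05
S/V = 0.0788 nm^-1

0.0788


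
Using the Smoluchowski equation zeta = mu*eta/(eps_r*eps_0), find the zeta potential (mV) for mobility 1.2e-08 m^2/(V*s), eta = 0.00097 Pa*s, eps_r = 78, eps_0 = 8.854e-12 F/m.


Smoluchowski equation: zeta = mu * eta / (eps_r * eps_0)
zeta = 1.2e-08 * 0.00097 / (78 * 8.854e-12)
zeta = 0.016855 V = 16.85 mV

16.85


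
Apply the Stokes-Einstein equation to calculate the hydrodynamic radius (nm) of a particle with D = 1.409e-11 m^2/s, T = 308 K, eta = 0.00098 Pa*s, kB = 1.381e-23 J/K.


Stokes-Einstein: R = kB*T / (6*pi*eta*D)
R = 1.381e-23 * 308 / (6 * pi * 0.00098 * 1.409e-11)
R = 1.6342e-08 m = 16.34 nm

16.34


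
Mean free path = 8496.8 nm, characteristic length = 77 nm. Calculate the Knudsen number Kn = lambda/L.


Knudsen number Kn = lambda / L
Kn = 8496.8 / 77
Kn = 110.3481

110.3481


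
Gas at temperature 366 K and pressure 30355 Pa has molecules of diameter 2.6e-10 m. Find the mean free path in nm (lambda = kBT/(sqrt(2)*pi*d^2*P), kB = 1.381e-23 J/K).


Mean free path: lambda = kB*T / (sqrt(2) * pi * d^2 * P)
lambda = 1.381e-23 * 366 / (sqrt(2) * pi * (2.6e-10)^2 * 30355)
lambda = 5.54412e-07 m
lambda = 554.41 nm

554.41


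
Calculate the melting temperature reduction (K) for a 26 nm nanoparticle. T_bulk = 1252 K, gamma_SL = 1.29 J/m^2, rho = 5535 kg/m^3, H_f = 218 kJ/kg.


Radius R = 26/2 = 13 nm = 1.3e-08 m
Convert H_f = 218 kJ/kg = 218000 J/kg
dT = 2 * gamma_SL * T_bulk / (rho * H_f * R)
dT = 2 * 1.29 * 1252 / (5535 * 218000 * 1.3e-08)
dT = 205.9 K

205.9


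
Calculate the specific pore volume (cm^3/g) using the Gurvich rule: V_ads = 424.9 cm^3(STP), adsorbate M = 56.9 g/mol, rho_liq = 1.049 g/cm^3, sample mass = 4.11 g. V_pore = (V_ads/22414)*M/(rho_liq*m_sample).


Moles adsorbed n = V_ads / 22414 = 424.9 / 22414 = 1.895690e-02 mol
Liquid volume V_liq = n * M / rho_liq = 1.895690e-02 * 56.9 / 1.049 = 1.02826 cm^3
Specific pore volume V_pore = V_liq / m_sample = 1.02826 / 4.11
V_pore = 0.2502 cm^3/g

0.2502


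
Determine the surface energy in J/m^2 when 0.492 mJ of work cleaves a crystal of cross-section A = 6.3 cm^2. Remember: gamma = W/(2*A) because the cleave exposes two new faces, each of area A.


Convert: A = 6.3 cm^2 = 0.00063 m^2, W = 0.492 mJ = 0.000492 J
Cleaving exposes two faces of area A, so total new surface = 2*A and gamma = W / (2*A)
gamma = 0.000492 / (2 * 0.00063)
gamma = 0.39 J/m^2

0.39


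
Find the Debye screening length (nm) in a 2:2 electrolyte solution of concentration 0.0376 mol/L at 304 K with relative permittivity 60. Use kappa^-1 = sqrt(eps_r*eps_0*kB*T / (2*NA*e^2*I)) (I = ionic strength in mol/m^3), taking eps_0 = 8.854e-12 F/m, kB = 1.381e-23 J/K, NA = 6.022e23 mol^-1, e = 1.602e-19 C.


Ionic strength I = 0.0376 * 2^2 * 1000 = 150.4 mol/m^3
kappa^-1 = sqrt(60 * 8.854e-12 * 1.381e-23 * 304 / (2 * 6.022e23 * (1.602e-19)^2 * 150.4))
kappa^-1 = 0.693 nm

0.693


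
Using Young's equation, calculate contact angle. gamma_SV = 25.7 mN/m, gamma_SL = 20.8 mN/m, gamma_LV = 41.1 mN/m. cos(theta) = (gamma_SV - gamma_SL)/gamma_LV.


cos(theta) = (gamma_SV - gamma_SL) / gamma_LV
cos(theta) = (25.7 - 20.8) / 41.1
cos(theta) = 0.119221
theta = arccos(0.119221) = 83.15 degrees

83.15


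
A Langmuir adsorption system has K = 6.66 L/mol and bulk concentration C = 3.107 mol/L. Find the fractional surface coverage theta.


Langmuir isotherm: theta = K*C / (1 + K*C)
K*C = 6.66 * 3.107 = 20.69262
theta = 20.69262 / (1 + 20.69262) = 20.69262 / 21.69262
theta = 0.9539

0.9539


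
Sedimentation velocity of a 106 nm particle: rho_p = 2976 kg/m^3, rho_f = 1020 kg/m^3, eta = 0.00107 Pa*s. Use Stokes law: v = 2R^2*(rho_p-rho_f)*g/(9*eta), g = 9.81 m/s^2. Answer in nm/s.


Radius R = 106/2 nm = 5.3e-08 m
Density difference = 2976 - 1020 = 1956 kg/m^3
v = 2 * R^2 * (rho_p - rho_f) * g / (9 * eta)
v = 2 * (5.3e-08)^2 * 1956 * 9.81 / (9 * 0.00107)
v = 1.11942e-08 m/s = 11.1942 nm/s

11.1942


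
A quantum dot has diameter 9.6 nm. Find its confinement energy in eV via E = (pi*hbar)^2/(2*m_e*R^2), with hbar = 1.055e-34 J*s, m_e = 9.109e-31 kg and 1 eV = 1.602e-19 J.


Radius R = 9.6/2 = 4.8 nm = 4.8e-09 m
E = (pi * 1.055e-34)^2 / (2 * 9.109e-31 * (4.8e-09)^2)
E(J) = 2.61711e-21
E = E(J) / 1.602e-19 = 0.0163 eV

0.0163


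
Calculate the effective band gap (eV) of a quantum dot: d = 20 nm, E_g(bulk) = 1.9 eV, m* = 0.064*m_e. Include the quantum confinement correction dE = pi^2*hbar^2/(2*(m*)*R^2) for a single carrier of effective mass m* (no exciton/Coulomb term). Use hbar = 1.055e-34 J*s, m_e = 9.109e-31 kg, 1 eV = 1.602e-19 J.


Radius R = 20/2 nm = 1e-08 m
Confinement energy dE = pi^2 * hbar^2 / (2 * m_eff * m_e * R^2)
dE = pi^2 * (1.055e-34)^2 / (2 * 0.064 * 9.109e-31 * (1e-08)^2) J, divided by 1.602e-19 J/eV
dE = 0.0588 eV
Total band gap = E_g(bulk) + dE = 1.9 + 0.0588 = 1.9588 eV

1.9588


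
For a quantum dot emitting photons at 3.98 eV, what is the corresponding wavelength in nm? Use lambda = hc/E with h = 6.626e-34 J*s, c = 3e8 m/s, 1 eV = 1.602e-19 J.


Convert energy: E = 3.98 eV = 3.98 * 1.602e-19 = 6.37596e-19 J
lambda = h*c / E = 6.626e-34 * 3e8 / 6.37596e-19
lambda = 3.11765e-07 m = 311.8 nm

311.8


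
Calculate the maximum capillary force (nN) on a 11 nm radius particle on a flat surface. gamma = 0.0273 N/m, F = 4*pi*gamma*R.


Convert radius: R = 11 nm = 1.1e-08 m
F = 4 * pi * gamma * R
F = 4 * pi * 0.0273 * 1.1e-08
F = 3.77368e-09 N = 3.7737 nN

3.7737


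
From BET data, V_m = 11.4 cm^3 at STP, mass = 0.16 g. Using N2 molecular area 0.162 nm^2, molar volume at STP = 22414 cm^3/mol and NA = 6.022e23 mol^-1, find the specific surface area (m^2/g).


Number of moles in monolayer = V_m / 22414 = 11.4 / 22414 = 0.00050861
Number of molecules = moles * NA = 0.00050861 * 6.022e23
SA = molecules * sigma / mass
SA = (11.4 / 22414) * 6.022e23 * 0.162e-18 / 0.16
SA = 310.1 m^2/g

310.1


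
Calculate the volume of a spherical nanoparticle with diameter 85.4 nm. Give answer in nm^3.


Radius r = 85.4/2 = 42.7 nm
Volume V = (4/3) * pi * r^3
V = (4/3) * pi * (42.7)^3
V = 326116.1 nm^3

326116.1


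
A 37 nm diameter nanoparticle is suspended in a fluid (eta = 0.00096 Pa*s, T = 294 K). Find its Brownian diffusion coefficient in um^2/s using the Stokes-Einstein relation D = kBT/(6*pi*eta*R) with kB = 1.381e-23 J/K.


Radius R = 37/2 = 18.5 nm = 1.85e-08 m
D = kB*T / (6*pi*eta*R)
D = 1.381e-23 * 294 / (6 * pi * 0.00096 * 1.85e-08)
D = 1.21282e-11 m^2/s = 12.128 um^2/s

12.128


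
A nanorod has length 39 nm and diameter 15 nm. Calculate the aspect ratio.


Aspect ratio AR = length / diameter
AR = 39 / 15
AR = 2.6

2.6


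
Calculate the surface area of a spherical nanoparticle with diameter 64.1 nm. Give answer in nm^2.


Radius r = 64.1/2 = 32.05 nm
Surface area SA = 4 * pi * r^2
SA = 4 * pi * (32.05)^2
SA = 12908.21 nm^2

12908.21


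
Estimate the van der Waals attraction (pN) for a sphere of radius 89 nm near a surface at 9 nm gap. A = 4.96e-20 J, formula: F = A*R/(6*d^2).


Convert to SI: R = 89 nm = 8.9e-08 m, d = 9 nm = 9e-09 m
F = A * R / (6 * d^2)
F = 4.96e-20 * 8.9e-08 / (6 * (9e-09)^2)
F = 9.08313e-12 N = 9.083 pN

9.083


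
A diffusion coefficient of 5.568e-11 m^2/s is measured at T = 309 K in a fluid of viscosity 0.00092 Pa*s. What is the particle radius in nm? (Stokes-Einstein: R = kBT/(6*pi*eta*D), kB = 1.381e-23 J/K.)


Stokes-Einstein: R = kB*T / (6*pi*eta*D)
R = 1.381e-23 * 309 / (6 * pi * 0.00092 * 5.568e-11)
R = 4.41941e-09 m = 4.42 nm

4.42


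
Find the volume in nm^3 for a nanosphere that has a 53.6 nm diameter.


Radius r = 53.6/2 = 26.8 nm
Volume V = (4/3) * pi * r^3
V = (4/3) * pi * (26.8)^3
V = 80629.32 nm^3

80629.32


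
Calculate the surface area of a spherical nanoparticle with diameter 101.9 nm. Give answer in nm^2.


Radius r = 101.9/2 = 50.95 nm
Surface area SA = 4 * pi * r^2
SA = 4 * pi * (50.95)^2
SA = 32621.07 nm^2

32621.07


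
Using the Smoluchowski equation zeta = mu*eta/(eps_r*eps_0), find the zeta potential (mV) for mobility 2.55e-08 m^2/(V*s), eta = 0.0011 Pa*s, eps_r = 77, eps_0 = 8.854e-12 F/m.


Smoluchowski equation: zeta = mu * eta / (eps_r * eps_0)
zeta = 2.55e-08 * 0.0011 / (77 * 8.854e-12)
zeta = 0.041144 V = 41.14 mV

41.14


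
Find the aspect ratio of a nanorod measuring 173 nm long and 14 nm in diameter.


Aspect ratio AR = length / diameter
AR = 173 / 14
AR = 12.36

12.36


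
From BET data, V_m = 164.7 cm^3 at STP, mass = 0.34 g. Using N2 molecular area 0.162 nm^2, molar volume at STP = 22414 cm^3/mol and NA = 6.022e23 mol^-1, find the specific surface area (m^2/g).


Number of moles in monolayer = V_m / 22414 = 164.7 / 22414 = 0.00734809
Number of molecules = moles * NA = 0.00734809 * 6.022e23
SA = molecules * sigma / mass
SA = (164.7 / 22414) * 6.022e23 * 0.162e-18 / 0.34
SA = 2108.4 m^2/g

2108.4


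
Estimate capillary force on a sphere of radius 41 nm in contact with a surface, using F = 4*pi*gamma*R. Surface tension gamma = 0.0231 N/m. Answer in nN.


Convert radius: R = 41 nm = 4.1e-08 m
F = 4 * pi * gamma * R
F = 4 * pi * 0.0231 * 4.1e-08
F = 1.19016e-08 N = 11.9016 nN

11.9016


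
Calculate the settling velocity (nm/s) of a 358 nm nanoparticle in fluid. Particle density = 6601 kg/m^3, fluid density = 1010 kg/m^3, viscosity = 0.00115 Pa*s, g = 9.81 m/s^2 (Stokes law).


Radius R = 358/2 nm = 1.79e-07 m
Density difference = 6601 - 1010 = 5591 kg/m^3
v = 2 * R^2 * (rho_p - rho_f) * g / (9 * eta)
v = 2 * (1.79e-07)^2 * 5591 * 9.81 / (9 * 0.00115)
v = 3.39589e-07 m/s = 339.5895 nm/s

339.5895


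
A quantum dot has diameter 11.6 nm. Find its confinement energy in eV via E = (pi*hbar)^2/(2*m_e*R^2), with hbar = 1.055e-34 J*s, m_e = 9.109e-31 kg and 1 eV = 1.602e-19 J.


Radius R = 11.6/2 = 5.8 nm = 5.8e-09 m
E = (pi * 1.055e-34)^2 / (2 * 9.109e-31 * (5.8e-09)^2)
E(J) = 1.79245e-21
E = E(J) / 1.602e-19 = 0.0112 eV

0.0112


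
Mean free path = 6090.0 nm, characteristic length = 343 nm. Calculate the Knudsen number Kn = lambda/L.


Knudsen number Kn = lambda / L
Kn = 6090.0 / 343
Kn = 17.7551

17.7551


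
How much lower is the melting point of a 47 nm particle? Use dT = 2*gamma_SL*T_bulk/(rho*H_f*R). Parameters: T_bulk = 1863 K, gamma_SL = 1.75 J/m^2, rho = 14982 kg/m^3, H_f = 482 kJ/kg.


Radius R = 47/2 = 23.5 nm = 2.35e-08 m
Convert H_f = 482 kJ/kg = 482000 J/kg
dT = 2 * gamma_SL * T_bulk / (rho * H_f * R)
dT = 2 * 1.75 * 1863 / (14982 * 482000 * 2.35e-08)
dT = 38.4 K

38.4


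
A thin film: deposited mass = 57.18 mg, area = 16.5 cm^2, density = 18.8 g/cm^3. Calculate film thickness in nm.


Convert: m = 57.18 mg = 5.7180e-05 kg, A = 16.5 cm^2 = 1.6500e-03 m^2, rho = 18.8 g/cm^3 = 18800 kg/m^3
t = m / (A * rho)
t = 5.7180e-05 / (1.6500e-03 * 18800)
t = 1.8433e-06 m = 1843.3 nm

1843.3


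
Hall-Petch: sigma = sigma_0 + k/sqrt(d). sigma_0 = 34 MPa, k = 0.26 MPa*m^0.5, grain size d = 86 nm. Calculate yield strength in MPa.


d = 86 nm = 8.6e-08 m
sqrt(d) = 0.0002932576
Hall-Petch contribution = k / sqrt(d) = 0.26 / 0.0002932576 = 886.6 MPa
sigma = sigma_0 + k/sqrt(d) = 34 + 886.6 = 920.6 MPa

920.6
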